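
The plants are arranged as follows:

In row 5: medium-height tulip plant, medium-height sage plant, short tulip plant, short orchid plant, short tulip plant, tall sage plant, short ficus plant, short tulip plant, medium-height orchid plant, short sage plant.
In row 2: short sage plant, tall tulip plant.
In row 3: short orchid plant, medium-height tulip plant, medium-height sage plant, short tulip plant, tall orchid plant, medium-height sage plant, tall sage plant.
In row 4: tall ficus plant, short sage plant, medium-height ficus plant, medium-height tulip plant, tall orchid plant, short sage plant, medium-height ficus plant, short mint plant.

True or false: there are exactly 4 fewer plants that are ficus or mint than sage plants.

True

plants that are ficus or mint: 5.
sage plants: 9.
The claim requires 9 − 5 (= 4) to equal 4, which holds.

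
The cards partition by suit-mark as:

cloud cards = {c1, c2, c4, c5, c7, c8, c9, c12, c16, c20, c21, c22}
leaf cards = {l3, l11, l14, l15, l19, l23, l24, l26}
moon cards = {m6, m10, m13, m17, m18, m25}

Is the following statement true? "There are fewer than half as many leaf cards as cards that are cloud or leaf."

leaf cards: 8.
cards that are cloud or leaf: 20.
The claim requires 2 × 8 = 16 < 20, which holds.

True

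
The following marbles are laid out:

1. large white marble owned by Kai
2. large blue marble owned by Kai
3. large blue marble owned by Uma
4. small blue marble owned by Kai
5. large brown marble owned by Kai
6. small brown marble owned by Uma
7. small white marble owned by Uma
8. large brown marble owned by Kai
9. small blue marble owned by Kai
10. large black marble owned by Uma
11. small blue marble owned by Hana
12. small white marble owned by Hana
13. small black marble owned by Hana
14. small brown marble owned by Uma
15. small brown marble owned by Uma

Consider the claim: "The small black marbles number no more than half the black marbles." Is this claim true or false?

small black marbles: 1.
black marbles: 2.
The claim requires 2 × 1 = 2 ≤ 2, which holds.

True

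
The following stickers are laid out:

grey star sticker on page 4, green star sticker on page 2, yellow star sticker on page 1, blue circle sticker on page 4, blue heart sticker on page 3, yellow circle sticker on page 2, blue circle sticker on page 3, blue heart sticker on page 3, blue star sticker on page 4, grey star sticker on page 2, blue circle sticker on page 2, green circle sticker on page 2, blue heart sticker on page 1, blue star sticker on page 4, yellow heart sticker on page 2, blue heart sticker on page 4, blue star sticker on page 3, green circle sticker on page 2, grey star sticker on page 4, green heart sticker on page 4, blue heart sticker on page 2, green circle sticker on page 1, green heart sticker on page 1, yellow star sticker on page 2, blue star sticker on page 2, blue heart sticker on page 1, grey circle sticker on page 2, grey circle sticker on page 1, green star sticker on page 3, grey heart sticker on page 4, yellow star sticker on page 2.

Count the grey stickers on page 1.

1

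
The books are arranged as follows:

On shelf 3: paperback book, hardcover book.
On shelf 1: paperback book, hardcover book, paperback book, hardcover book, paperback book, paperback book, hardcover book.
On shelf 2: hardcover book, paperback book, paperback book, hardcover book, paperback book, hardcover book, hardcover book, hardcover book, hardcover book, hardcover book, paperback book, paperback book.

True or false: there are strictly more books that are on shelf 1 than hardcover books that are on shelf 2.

There are 7 books on shelf 1.
There are 7 hardcover books on shelf 2.
The claim requires 7 > 7, which does not hold.

False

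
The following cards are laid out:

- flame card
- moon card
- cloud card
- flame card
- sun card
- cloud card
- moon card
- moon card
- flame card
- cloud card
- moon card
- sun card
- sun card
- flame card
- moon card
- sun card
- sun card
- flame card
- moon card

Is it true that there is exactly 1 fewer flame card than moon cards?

There are 5 flame cards.
There are 6 moon cards.
The claim requires 6 − 5 (= 1) to equal 1, which holds.

True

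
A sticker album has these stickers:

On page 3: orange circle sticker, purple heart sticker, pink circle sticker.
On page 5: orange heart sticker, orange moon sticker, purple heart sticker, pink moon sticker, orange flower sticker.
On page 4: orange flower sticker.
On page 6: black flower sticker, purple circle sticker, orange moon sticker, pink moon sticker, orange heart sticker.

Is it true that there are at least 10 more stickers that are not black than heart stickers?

False

stickers that are not black: 13.
heart stickers: 4.
The claim requires 13 − 4 = 9 ≥ 10, which does not hold.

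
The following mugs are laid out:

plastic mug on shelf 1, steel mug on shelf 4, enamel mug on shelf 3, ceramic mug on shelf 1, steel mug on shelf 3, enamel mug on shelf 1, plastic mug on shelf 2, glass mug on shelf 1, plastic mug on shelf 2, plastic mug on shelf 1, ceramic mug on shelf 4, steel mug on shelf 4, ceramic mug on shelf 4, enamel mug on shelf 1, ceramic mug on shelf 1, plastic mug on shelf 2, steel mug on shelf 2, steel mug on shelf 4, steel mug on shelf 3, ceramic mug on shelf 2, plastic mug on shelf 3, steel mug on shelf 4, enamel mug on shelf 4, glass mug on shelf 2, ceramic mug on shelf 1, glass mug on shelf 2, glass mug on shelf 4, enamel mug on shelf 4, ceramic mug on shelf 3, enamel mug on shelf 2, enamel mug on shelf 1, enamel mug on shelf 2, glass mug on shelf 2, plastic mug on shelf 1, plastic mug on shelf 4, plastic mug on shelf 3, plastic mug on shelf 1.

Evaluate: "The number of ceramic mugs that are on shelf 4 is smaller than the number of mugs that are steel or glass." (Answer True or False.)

|ceramic mugs on shelf 4| = 2.
|mugs that are steel or glass| = 12.
The claim requires 2 < 12, which holds.

True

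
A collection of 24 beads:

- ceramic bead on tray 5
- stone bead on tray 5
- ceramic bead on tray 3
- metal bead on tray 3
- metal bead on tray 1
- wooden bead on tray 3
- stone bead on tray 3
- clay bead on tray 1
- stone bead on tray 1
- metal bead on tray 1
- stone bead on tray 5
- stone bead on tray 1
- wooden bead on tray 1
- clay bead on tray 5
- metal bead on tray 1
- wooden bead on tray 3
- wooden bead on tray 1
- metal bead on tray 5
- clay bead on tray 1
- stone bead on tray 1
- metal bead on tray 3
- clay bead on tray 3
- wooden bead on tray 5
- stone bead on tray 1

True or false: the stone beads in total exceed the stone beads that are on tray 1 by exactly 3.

True

|stone beads| = 7.
|stone beads on tray 1| = 4.
The claim requires 7 − 4 (= 3) to equal 3, which holds.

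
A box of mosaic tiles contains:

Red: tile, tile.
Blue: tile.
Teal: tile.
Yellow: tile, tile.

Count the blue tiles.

1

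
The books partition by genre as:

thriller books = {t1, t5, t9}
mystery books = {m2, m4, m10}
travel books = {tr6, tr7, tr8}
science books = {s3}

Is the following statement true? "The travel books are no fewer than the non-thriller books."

False

travel books: 3.
non-thriller books: 7.
The claim requires 3 ≥ 7, which does not hold.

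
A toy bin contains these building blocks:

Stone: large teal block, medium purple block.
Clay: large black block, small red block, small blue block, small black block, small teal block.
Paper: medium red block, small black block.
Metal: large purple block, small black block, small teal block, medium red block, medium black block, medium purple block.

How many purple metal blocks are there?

2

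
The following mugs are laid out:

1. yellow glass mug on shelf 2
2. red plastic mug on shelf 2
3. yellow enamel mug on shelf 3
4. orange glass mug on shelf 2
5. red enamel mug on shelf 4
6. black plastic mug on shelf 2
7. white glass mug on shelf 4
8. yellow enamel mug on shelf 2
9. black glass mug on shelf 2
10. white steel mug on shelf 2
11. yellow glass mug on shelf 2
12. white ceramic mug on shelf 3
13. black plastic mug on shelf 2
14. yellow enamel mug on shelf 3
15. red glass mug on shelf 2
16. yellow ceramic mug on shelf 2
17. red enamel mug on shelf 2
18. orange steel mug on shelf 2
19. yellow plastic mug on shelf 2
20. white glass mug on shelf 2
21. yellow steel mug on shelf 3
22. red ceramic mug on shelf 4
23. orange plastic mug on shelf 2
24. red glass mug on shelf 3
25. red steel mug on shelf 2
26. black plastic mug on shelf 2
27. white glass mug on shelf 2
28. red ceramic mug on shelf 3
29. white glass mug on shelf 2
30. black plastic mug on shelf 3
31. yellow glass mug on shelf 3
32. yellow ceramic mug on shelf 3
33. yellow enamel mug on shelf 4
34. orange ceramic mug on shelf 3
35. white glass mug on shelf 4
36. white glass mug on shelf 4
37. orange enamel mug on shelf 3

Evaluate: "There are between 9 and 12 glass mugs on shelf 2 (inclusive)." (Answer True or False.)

There are 8 glass mugs on shelf 2.
The claim requires 9 ≤ 8 ≤ 12, which does not hold.

False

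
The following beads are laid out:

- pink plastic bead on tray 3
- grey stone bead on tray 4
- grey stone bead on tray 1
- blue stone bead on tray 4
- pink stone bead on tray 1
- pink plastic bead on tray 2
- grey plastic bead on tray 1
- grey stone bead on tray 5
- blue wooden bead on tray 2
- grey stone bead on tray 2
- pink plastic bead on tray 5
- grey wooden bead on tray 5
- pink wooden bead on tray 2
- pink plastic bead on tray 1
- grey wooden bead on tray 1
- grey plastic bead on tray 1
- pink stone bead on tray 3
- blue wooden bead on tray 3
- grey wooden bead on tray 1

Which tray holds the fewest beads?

tray 4

Counts by tray: tray 1→7, tray 2→4, tray 5→3, tray 3→3, tray 4→2.
The minimum is 2, held uniquely by tray 4.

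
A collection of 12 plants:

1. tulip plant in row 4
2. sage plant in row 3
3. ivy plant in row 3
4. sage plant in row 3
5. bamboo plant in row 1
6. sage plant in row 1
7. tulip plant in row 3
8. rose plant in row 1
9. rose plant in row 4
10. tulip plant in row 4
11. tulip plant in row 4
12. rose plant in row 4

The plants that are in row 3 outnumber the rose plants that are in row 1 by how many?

3

plants in row 3: 4.
rose plants in row 1: 1.
4 − 1 = 3.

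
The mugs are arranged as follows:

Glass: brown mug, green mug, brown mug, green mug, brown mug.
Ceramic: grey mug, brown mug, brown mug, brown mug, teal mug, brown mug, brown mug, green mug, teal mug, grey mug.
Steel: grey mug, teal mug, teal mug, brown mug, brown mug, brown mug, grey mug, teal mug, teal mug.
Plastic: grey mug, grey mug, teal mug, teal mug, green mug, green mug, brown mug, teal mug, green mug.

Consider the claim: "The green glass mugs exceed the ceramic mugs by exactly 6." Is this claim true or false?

green glass mugs: 2.
ceramic mugs: 10.
The claim requires 2 − 10 (= -8) to equal 6, which does not hold.

False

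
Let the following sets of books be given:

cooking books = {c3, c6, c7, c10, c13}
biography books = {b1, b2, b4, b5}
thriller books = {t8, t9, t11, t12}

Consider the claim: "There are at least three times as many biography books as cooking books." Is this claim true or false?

False

There are 4 biography books.
There are 5 cooking books.
The claim requires 4 ≥ 3 × 5 = 15, which does not hold.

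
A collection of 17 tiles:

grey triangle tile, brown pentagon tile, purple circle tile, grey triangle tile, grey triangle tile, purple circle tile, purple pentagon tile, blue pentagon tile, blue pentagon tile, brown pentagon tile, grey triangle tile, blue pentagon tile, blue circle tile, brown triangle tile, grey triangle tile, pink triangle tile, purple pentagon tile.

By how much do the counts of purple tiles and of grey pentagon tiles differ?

4

purple tiles: 4. grey pentagon tiles: 0.
|4 − 0| = 4 − 0 = 4.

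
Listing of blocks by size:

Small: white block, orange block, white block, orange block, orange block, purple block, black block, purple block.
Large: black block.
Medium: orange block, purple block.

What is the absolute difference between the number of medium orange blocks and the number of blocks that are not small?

2

medium orange blocks: 1. blocks that are not small: 3.
|1 − 3| = 3 − 1 = 2.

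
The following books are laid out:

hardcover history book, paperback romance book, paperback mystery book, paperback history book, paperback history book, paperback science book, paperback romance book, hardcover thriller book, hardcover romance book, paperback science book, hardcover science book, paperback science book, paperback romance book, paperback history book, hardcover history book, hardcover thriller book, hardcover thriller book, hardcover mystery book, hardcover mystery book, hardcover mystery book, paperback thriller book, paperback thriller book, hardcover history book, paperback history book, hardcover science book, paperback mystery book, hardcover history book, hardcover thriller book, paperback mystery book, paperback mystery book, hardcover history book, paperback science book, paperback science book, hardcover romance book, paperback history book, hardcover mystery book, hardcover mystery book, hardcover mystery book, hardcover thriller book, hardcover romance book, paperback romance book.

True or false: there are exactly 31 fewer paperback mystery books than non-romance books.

False

There are 4 paperback mystery books.
There are 34 non-romance books.
The claim requires 34 − 4 (= 30) to equal 31, which does not hold.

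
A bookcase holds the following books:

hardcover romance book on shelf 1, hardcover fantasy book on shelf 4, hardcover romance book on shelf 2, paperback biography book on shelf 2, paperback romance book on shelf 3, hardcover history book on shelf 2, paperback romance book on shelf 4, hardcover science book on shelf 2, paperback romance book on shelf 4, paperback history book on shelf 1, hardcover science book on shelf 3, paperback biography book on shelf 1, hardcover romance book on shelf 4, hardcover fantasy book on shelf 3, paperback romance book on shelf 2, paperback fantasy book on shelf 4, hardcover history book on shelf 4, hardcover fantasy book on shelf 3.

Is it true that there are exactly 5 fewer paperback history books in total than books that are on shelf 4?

True

|paperback history books| = 1.
|books on shelf 4| = 6.
The claim requires 6 − 1 (= 5) to equal 5, which holds.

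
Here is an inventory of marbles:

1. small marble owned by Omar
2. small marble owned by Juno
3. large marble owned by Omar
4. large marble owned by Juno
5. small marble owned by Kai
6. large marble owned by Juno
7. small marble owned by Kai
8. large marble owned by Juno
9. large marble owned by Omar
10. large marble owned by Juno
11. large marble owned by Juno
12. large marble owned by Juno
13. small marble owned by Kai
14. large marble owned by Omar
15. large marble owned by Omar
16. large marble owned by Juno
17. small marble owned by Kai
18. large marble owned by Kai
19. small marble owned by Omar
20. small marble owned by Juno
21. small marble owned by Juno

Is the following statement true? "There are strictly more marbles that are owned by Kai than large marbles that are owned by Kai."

Count of marbles owned by Kai: 5.
Count of large marbles owned by Kai: 1.
The claim requires 5 > 1, which holds.

True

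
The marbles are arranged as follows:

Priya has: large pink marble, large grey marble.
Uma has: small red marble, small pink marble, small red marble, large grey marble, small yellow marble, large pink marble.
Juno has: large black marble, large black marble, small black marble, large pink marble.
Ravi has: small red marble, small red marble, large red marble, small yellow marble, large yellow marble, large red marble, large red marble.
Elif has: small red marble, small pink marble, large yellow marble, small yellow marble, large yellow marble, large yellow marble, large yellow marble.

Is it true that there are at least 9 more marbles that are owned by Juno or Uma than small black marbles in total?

Count of marbles owned by Juno or Uma: 10.
There is 1 small black marble.
The claim requires 10 − 1 = 9 ≥ 9, which holds.

True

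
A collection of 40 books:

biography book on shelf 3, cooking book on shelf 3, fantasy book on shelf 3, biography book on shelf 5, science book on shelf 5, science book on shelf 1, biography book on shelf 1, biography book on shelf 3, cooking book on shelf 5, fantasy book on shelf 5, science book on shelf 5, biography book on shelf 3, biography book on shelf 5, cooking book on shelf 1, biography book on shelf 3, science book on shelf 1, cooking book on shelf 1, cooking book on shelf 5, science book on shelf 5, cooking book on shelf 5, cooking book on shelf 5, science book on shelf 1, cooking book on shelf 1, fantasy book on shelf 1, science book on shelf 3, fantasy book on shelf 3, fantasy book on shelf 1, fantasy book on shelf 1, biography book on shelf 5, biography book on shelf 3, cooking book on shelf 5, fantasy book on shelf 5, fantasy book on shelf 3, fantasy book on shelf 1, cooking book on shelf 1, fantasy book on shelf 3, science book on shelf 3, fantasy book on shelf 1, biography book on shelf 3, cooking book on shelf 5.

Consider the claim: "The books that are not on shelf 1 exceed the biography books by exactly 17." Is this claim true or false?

True

books that are not on shelf 1: 27.
biography books: 10.
The claim requires 27 − 10 (= 17) to equal 17, which holds.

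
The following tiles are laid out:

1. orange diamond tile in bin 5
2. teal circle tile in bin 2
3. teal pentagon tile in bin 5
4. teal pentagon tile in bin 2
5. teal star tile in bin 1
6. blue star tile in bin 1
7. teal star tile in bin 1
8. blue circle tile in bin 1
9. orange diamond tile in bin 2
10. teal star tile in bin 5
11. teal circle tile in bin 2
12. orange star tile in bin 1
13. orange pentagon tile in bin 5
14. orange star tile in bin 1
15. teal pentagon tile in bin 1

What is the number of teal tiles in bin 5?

2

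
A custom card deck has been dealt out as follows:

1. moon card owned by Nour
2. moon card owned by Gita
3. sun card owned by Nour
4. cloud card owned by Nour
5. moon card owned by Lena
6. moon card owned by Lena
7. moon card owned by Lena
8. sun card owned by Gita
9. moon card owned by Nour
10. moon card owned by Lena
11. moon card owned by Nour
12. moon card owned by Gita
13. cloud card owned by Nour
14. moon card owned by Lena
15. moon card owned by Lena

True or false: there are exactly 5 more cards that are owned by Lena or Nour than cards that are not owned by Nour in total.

cards owned by Lena or Nour: 12.
cards that are not owned by Nour: 9.
The claim requires 12 − 9 (= 3) to equal 5, which does not hold.

False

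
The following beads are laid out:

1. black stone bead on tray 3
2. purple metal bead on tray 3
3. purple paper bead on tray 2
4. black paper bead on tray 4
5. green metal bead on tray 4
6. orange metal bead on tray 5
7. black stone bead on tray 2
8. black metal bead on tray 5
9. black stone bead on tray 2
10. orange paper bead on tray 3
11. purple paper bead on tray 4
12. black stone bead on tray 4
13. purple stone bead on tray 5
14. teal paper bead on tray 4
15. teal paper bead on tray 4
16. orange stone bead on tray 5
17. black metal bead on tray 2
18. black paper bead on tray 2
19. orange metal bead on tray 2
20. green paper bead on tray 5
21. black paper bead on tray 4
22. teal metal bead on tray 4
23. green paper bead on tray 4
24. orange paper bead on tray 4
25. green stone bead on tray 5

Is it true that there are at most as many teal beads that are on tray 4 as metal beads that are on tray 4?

|teal beads on tray 4| = 3.
|metal beads on tray 4| = 2.
The claim requires 3 ≤ 2, which does not hold.

False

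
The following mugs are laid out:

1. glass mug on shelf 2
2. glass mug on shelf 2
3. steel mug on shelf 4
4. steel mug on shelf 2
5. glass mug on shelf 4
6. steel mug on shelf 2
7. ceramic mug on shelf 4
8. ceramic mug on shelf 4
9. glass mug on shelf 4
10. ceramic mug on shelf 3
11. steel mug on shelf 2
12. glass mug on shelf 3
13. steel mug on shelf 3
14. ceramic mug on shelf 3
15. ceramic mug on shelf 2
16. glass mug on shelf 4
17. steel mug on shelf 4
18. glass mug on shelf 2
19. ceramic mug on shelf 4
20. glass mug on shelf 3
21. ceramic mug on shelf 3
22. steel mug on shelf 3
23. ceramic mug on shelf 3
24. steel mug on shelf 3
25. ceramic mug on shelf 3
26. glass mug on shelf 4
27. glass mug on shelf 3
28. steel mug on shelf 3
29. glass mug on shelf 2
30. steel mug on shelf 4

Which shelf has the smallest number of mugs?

Counts by shelf: shelf 3→12, shelf 4→10, shelf 2→8.
The minimum is 8, held uniquely by shelf 2.

shelf 2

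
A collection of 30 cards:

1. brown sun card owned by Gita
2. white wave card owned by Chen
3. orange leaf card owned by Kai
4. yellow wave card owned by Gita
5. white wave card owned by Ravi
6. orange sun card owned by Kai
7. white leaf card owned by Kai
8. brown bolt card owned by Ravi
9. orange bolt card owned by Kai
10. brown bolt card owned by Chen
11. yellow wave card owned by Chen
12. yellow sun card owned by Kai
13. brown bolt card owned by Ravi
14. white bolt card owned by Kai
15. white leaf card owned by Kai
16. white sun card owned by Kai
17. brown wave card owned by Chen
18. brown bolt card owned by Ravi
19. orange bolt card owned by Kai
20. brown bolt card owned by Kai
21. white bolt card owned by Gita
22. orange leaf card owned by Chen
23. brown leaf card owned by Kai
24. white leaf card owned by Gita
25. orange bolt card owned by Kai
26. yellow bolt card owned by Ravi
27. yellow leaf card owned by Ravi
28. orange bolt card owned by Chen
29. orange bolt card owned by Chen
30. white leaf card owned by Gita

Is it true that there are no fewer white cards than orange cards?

True

white cards: 9.
orange cards: 8.
The claim requires 9 ≥ 8, which holds.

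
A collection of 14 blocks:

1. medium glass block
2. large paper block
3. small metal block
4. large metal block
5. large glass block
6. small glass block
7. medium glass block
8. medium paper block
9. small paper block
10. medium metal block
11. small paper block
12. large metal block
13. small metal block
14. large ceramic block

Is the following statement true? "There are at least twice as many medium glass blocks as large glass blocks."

|medium glass blocks| = 2.
|large glass blocks| = 1.
The claim requires 2 ≥ 2 × 1 = 2, which holds.

True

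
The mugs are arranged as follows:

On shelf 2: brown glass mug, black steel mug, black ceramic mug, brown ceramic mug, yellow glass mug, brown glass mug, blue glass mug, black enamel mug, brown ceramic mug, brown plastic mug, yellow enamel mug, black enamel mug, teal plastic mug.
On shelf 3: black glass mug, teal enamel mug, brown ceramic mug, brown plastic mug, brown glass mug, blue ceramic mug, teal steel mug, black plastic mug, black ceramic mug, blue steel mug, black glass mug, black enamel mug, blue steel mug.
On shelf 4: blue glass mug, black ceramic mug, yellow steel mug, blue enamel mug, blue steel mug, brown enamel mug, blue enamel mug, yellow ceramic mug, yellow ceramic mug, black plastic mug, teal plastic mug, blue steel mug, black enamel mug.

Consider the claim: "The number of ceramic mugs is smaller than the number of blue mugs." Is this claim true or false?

False

There are 9 ceramic mugs.
There are 9 blue mugs.
The claim requires 9 < 9, which does not hold.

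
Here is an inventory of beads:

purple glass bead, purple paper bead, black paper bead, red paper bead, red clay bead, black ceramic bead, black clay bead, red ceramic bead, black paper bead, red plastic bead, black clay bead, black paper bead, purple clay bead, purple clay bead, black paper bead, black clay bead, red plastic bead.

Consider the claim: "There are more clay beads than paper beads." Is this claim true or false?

False

|clay beads| = 6.
|paper beads| = 6.
The claim requires 6 > 6, which does not hold.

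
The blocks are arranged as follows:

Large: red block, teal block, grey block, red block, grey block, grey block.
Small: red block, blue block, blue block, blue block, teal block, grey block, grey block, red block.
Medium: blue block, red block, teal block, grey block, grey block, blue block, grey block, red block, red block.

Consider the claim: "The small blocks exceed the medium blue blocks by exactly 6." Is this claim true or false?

True

small blocks: 8.
medium blue blocks: 2.
The claim requires 8 − 2 (= 6) to equal 6, which holds.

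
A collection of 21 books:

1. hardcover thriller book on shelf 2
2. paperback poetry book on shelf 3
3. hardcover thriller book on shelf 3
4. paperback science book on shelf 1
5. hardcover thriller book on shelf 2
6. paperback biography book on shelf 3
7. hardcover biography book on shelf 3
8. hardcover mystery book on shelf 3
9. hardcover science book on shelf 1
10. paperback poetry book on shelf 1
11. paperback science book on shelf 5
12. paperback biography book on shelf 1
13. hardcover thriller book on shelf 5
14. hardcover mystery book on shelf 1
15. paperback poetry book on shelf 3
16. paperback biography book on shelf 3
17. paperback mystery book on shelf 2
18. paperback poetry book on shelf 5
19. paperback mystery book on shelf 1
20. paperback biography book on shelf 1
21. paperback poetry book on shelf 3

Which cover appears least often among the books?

hardcover

Counts by cover: paperback 13, hardcover 8.
The minimum is 8, held uniquely by hardcover.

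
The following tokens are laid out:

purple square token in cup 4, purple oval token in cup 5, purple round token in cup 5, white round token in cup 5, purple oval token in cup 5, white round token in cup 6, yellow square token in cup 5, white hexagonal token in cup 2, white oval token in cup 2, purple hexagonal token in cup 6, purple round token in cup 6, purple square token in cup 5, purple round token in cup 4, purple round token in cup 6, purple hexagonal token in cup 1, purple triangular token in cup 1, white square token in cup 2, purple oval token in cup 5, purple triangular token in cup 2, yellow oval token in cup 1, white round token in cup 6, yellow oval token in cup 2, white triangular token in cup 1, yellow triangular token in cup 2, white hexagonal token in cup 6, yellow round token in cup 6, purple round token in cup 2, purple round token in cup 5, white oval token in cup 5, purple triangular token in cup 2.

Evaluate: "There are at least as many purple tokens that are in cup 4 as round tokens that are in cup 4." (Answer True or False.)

True

purple tokens in cup 4: 2.
round tokens in cup 4: 1.
The claim requires 2 ≥ 1, which holds.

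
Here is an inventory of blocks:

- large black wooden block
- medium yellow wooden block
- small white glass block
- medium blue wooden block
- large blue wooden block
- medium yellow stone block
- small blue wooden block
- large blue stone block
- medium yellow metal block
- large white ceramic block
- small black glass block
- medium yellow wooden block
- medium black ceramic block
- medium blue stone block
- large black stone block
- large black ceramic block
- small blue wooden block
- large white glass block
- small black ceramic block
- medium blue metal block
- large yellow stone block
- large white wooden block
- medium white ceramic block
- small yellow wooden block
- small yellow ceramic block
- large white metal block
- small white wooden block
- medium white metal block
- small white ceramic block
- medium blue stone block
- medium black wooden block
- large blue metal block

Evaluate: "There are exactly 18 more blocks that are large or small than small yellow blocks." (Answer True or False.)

There are 20 blocks that are large or small.
There are 2 small yellow blocks.
The claim requires 20 − 2 (= 18) to equal 18, which holds.

True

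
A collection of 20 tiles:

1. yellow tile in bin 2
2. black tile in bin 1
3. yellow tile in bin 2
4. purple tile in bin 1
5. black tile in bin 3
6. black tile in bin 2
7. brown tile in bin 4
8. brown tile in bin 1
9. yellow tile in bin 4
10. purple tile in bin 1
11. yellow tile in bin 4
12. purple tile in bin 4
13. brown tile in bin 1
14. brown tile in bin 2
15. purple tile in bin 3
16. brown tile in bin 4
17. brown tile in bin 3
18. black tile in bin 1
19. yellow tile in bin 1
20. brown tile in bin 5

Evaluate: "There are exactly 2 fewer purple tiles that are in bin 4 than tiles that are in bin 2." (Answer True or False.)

False

|purple tiles in bin 4| = 1.
|tiles in bin 2| = 4.
The claim requires 4 − 1 (= 3) to equal 2, which does not hold.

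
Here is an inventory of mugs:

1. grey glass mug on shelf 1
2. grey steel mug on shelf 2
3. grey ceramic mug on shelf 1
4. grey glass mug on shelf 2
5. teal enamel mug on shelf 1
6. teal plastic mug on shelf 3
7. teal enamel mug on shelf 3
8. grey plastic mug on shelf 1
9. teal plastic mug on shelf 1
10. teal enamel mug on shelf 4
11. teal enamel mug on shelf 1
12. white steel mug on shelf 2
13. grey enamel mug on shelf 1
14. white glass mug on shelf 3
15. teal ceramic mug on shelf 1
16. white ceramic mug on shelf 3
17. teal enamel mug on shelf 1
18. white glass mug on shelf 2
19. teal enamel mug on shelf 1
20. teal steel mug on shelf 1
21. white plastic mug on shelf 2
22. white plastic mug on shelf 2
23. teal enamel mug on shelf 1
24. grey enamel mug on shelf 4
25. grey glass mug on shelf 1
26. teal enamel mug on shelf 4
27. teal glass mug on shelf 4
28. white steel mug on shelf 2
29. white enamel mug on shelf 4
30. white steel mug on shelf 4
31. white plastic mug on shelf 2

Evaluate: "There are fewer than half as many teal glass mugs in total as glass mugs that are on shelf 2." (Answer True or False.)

There is 1 teal glass mug.
There are 2 glass mugs on shelf 2.
The claim requires 2 × 1 = 2 < 2, which does not hold.

False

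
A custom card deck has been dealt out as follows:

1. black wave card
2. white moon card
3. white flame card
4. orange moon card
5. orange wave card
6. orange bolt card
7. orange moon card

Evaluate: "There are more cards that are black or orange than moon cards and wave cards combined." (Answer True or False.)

cards that are black or orange: 5.
moon cards: 3; wave cards: 2; combined: 3 + 2 = 5.
The claim requires 5 > 5, which does not hold.

False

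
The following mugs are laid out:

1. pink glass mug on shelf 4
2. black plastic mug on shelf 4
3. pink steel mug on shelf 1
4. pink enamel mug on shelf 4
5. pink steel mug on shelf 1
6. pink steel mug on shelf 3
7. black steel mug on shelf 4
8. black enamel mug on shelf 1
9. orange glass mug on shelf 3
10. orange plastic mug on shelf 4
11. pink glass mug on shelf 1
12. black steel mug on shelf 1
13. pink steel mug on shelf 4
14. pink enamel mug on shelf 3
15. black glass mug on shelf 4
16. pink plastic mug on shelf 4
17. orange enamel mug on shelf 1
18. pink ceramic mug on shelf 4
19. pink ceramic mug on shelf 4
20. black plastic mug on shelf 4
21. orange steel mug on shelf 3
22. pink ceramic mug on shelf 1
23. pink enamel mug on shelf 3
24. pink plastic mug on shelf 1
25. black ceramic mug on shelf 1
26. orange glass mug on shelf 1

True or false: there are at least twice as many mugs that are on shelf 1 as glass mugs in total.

True

mugs on shelf 1: 10.
glass mugs: 5.
The claim requires 10 ≥ 2 × 5 = 10, which holds.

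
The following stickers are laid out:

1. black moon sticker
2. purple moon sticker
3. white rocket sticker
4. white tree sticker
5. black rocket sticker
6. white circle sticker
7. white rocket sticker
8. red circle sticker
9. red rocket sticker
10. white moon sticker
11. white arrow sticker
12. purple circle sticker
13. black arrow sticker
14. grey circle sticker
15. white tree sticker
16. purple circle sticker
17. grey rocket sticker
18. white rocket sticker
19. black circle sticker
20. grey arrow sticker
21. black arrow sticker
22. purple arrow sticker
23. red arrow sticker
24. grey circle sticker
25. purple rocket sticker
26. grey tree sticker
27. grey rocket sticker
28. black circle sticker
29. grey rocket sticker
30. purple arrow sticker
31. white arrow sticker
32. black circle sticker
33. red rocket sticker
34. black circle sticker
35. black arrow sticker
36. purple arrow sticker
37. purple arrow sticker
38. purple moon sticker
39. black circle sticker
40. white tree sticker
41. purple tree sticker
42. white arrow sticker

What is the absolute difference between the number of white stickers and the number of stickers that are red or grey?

white stickers: 11. stickers that are red or grey: 11.
|11 − 11| = 11 − 11 = 0.

0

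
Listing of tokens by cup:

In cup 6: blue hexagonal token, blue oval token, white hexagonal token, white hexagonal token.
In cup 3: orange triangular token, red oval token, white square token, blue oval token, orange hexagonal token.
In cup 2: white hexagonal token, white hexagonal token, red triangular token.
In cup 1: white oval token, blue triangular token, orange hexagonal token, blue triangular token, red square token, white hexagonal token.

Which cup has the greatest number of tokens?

cup 1

Counts by cup: cup 1→6, cup 3→5, cup 6→4, cup 2→3.
The maximum is 6, held uniquely by cup 1.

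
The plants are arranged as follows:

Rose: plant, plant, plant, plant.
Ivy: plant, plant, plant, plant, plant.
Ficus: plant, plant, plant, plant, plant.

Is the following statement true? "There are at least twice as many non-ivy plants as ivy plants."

False

non-ivy plants: 9.
ivy plants: 5.
The claim requires 9 ≥ 2 × 5 = 10, which does not hold.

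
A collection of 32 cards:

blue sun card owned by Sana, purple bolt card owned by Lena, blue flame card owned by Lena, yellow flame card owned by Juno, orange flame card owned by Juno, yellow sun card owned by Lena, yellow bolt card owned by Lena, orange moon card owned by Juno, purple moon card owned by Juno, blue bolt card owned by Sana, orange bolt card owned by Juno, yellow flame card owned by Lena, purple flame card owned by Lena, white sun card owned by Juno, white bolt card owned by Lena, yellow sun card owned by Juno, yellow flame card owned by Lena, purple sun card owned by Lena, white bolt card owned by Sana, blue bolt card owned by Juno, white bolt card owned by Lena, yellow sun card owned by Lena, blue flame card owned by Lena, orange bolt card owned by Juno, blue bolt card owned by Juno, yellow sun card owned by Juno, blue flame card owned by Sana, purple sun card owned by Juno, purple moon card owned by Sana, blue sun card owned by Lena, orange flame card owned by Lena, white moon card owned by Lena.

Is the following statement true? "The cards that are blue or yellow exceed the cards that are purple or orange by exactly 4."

False

There are 16 cards that are blue or yellow.
There are 11 cards that are purple or orange.
The claim requires 16 − 11 (= 5) to equal 4, which does not hold.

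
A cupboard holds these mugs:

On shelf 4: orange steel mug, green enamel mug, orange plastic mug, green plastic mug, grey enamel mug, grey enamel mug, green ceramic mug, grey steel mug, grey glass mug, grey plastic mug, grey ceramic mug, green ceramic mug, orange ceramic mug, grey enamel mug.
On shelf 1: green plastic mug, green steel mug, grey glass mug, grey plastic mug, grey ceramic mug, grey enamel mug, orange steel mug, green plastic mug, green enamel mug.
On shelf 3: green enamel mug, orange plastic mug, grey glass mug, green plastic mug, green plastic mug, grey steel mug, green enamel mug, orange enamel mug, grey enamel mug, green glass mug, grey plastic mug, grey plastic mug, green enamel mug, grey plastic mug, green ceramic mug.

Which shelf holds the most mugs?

Counts by shelf: shelf 3→15, shelf 4→14, shelf 1→9.
The maximum is 15, held uniquely by shelf 3.

shelf 3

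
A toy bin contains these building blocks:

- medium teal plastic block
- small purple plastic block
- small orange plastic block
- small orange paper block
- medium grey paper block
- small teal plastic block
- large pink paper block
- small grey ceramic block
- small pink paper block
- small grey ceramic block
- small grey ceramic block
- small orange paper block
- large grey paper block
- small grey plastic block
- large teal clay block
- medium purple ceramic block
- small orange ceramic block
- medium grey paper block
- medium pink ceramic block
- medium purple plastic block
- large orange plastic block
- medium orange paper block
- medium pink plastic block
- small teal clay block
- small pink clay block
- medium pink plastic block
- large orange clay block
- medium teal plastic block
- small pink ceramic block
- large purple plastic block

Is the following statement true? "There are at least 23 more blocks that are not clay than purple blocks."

blocks that are not clay: 26.
purple blocks: 4.
The claim requires 26 − 4 = 22 ≥ 23, which does not hold.

False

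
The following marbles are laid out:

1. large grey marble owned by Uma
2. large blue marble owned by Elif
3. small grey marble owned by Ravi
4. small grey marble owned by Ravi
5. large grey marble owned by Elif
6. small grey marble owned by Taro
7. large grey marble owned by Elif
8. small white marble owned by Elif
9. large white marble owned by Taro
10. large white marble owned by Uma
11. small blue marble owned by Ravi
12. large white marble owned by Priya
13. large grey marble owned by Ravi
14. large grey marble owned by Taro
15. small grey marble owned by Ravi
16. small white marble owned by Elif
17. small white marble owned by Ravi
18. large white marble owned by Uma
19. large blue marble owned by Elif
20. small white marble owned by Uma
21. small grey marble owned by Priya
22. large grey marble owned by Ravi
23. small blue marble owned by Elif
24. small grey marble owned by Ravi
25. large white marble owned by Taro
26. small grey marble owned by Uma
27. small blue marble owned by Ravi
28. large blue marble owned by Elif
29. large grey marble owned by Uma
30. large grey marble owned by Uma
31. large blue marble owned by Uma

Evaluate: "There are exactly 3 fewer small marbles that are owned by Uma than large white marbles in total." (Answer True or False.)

True

small marbles owned by Uma: 2.
large white marbles: 5.
The claim requires 5 − 2 (= 3) to equal 3, which holds.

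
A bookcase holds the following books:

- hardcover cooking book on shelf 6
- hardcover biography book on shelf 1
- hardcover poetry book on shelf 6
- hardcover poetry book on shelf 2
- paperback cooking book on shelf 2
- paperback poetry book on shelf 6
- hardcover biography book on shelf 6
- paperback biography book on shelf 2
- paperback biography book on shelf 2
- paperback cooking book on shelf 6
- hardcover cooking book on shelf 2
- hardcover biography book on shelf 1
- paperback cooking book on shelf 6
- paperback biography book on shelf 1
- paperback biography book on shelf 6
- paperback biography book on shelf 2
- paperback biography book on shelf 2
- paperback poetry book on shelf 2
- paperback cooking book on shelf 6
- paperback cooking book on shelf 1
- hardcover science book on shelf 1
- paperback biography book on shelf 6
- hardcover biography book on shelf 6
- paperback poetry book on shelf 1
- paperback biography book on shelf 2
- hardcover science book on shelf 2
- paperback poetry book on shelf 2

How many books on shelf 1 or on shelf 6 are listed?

16

on shelf 1: 6; on shelf 6: 10; together 6 + 10 = 16.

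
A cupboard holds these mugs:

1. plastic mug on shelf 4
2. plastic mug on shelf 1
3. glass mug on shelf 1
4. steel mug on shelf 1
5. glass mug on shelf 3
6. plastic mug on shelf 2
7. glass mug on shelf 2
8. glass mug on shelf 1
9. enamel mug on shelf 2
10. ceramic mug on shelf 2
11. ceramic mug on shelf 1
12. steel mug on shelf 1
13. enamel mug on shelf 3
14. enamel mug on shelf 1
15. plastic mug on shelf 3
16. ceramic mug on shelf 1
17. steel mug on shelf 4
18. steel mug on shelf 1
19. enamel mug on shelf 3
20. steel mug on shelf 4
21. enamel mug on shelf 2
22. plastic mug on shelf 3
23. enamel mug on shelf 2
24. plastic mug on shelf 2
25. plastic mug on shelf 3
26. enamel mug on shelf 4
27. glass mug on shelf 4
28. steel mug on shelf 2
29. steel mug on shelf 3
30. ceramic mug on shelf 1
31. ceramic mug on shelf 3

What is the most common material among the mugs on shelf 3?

plastic

Counts by material (restricted to mugs on shelf 3): plastic 3, enamel 2, glass 1, steel 1, ceramic 1.
The maximum is 3, held uniquely by plastic.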